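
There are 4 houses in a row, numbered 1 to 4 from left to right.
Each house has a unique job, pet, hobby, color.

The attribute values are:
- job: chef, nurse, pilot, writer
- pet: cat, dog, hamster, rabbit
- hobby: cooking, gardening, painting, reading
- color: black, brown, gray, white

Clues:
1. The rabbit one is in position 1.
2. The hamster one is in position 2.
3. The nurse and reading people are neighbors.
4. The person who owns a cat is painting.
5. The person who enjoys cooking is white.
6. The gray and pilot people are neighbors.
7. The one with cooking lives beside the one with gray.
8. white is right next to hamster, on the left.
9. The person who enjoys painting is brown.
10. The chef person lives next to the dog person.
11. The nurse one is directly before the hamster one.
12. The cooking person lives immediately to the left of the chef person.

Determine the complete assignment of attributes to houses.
Solution:

House | Job | Pet | Hobby | Color
---------------------------------
  1   | nurse | rabbit | cooking | white
  2   | chef | hamster | reading | gray
  3   | pilot | dog | gardening | black
  4   | writer | cat | painting | brown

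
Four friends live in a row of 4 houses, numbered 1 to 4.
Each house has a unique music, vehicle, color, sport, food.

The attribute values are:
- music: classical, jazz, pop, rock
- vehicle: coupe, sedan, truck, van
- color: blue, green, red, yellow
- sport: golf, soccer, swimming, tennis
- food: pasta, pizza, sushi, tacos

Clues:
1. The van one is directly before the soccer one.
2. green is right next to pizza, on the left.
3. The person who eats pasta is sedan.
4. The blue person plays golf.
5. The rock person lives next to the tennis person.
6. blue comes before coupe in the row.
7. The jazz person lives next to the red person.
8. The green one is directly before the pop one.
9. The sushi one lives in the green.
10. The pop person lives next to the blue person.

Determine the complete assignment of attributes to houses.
Solution:

House | Music | Vehicle | Color | Sport | Food
----------------------------------------------
  1   | jazz | van | green | swimming | sushi
  2   | pop | truck | red | soccer | pizza
  3   | rock | sedan | blue | golf | pasta
  4   | classical | coupe | yellow | tennis | tacos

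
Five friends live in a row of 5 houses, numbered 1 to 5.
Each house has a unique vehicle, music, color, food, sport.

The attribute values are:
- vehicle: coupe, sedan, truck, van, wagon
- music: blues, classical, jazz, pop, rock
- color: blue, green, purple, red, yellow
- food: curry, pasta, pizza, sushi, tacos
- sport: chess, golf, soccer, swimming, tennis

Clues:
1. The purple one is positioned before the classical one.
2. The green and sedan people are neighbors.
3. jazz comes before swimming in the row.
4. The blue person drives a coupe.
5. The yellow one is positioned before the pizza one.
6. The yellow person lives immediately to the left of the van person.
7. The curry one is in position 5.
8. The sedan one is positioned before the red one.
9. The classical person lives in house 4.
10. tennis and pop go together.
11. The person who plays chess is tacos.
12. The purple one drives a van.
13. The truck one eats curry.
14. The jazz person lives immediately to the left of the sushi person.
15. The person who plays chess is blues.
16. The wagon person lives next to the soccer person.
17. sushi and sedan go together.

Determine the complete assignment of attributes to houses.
Solution:

House | Vehicle | Music | Color | Food | Sport
----------------------------------------------
  1   | wagon | jazz | green | pasta | golf
  2   | sedan | rock | yellow | sushi | soccer
  3   | van | blues | purple | tacos | chess
  4   | coupe | classical | blue | pizza | swimming
  5   | truck | pop | red | curry | tennis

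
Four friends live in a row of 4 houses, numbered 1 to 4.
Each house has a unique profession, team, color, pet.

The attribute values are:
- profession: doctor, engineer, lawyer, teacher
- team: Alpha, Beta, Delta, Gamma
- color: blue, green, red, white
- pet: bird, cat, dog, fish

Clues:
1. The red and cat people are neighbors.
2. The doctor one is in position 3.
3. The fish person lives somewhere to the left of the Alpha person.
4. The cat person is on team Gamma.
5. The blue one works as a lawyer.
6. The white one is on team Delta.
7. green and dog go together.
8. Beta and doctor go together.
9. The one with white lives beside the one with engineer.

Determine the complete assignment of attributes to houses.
Solution:

House | Profession | Team | Color | Pet
---------------------------------------
  1   | teacher | Delta | white | fish
  2   | engineer | Alpha | green | dog
  3   | doctor | Beta | red | bird
  4   | lawyer | Gamma | blue | cat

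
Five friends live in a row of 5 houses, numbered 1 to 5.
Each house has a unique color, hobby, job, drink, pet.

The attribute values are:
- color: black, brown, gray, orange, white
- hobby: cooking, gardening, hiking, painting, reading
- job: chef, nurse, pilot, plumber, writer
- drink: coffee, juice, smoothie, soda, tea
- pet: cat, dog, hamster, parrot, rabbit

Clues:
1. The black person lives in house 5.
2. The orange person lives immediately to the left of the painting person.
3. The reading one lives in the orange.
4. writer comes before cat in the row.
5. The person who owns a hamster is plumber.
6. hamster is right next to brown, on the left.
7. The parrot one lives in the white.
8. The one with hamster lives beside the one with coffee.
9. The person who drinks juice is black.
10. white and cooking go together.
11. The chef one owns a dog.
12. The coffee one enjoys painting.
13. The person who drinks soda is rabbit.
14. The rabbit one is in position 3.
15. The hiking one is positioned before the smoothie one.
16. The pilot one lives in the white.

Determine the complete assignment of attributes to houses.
Solution:

House | Color | Hobby | Job | Drink | Pet
-----------------------------------------
  1   | orange | reading | plumber | tea | hamster
  2   | brown | painting | chef | coffee | dog
  3   | gray | hiking | writer | soda | rabbit
  4   | white | cooking | pilot | smoothie | parrot
  5   | black | gardening | nurse | juice | cat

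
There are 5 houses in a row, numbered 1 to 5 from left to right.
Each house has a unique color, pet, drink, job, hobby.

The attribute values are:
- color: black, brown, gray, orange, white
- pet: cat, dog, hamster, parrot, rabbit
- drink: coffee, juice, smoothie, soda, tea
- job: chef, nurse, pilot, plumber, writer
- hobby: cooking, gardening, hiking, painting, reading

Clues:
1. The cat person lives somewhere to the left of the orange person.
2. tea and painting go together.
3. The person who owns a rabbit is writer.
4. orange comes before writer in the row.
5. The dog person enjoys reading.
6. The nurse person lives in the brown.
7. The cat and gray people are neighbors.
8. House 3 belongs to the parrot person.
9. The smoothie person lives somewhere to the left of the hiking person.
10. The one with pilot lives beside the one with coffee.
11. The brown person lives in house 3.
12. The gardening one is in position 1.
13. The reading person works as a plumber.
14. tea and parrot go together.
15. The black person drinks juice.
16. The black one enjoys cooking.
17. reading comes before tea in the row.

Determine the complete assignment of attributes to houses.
Solution:

House | Color | Pet | Drink | Job | Hobby
-----------------------------------------
  1   | white | cat | smoothie | pilot | gardening
  2   | gray | dog | coffee | plumber | reading
  3   | brown | parrot | tea | nurse | painting
  4   | orange | hamster | soda | chef | hiking
  5   | black | rabbit | juice | writer | cooking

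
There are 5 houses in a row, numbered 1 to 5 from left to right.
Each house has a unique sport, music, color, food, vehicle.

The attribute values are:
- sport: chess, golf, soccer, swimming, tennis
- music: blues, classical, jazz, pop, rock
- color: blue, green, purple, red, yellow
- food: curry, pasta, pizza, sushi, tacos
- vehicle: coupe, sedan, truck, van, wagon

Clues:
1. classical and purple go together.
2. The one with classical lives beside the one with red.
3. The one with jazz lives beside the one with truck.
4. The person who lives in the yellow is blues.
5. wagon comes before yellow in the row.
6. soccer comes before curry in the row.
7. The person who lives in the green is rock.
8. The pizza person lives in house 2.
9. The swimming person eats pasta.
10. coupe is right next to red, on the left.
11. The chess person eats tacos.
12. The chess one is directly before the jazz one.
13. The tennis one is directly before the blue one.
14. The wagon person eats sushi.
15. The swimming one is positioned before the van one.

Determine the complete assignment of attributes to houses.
Solution:

House | Sport | Music | Color | Food | Vehicle
----------------------------------------------
  1   | chess | classical | purple | tacos | coupe
  2   | tennis | jazz | red | pizza | sedan
  3   | swimming | pop | blue | pasta | truck
  4   | soccer | rock | green | sushi | wagon
  5   | golf | blues | yellow | curry | van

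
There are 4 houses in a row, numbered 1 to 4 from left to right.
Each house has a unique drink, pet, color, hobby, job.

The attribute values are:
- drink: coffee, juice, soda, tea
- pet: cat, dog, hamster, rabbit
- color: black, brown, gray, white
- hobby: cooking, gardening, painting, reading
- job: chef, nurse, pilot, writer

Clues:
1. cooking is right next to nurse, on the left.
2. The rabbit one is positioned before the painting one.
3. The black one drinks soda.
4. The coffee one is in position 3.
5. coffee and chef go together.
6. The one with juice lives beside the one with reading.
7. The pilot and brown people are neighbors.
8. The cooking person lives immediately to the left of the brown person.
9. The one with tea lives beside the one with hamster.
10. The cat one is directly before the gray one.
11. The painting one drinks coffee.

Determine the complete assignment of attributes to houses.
Solution:

House | Drink | Pet | Color | Hobby | Job
-----------------------------------------
  1   | juice | rabbit | white | cooking | pilot
  2   | tea | cat | brown | reading | nurse
  3   | coffee | hamster | gray | painting | chef
  4   | soda | dog | black | gardening | writer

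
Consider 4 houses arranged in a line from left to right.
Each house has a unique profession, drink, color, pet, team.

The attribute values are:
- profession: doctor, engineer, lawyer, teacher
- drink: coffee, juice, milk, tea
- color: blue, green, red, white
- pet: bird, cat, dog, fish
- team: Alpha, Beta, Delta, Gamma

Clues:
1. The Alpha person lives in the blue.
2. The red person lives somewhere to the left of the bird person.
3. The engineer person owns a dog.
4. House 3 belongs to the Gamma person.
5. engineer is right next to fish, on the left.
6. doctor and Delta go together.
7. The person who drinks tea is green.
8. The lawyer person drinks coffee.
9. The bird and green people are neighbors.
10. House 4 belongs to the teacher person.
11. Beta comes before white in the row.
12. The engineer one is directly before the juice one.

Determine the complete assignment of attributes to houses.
Solution:

House | Profession | Drink | Color | Pet | Team
-----------------------------------------------
  1   | lawyer | coffee | red | cat | Beta
  2   | doctor | milk | white | bird | Delta
  3   | engineer | tea | green | dog | Gamma
  4   | teacher | juice | blue | fish | Alpha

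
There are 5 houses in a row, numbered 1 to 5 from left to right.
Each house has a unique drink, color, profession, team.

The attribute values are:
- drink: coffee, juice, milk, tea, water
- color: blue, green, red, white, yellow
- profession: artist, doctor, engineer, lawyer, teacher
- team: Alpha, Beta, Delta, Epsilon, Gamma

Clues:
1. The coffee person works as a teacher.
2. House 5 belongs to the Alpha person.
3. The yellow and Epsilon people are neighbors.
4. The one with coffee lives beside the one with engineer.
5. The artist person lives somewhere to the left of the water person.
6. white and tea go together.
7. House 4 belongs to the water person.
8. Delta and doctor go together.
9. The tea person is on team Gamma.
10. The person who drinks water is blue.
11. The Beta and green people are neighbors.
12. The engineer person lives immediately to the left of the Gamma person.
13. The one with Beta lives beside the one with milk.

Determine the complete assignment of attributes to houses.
Solution:

House | Drink | Color | Profession | Team
-----------------------------------------
  1   | coffee | yellow | teacher | Beta
  2   | milk | green | engineer | Epsilon
  3   | tea | white | artist | Gamma
  4   | water | blue | doctor | Delta
  5   | juice | red | lawyer | Alpha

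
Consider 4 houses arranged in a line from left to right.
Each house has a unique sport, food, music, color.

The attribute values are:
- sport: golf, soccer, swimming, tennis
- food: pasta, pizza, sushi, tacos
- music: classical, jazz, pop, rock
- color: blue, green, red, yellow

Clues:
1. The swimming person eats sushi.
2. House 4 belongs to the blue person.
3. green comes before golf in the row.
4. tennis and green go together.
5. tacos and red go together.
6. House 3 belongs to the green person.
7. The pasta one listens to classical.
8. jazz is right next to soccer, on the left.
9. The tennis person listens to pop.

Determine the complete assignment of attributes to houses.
Solution:

House | Sport | Food | Music | Color
------------------------------------
  1   | swimming | sushi | jazz | yellow
  2   | soccer | tacos | rock | red
  3   | tennis | pizza | pop | green
  4   | golf | pasta | classical | blue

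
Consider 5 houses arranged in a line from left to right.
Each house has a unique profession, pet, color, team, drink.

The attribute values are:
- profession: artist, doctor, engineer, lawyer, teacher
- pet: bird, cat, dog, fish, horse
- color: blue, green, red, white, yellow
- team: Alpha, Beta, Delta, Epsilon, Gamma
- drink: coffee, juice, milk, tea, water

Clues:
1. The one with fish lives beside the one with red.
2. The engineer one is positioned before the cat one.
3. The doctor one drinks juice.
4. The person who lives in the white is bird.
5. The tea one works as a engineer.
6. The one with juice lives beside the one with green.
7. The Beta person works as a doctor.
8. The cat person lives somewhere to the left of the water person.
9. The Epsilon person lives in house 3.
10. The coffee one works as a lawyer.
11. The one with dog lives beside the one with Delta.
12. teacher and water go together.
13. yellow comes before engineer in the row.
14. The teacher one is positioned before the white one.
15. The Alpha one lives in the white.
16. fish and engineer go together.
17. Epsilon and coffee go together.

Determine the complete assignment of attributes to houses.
Solution:

House | Profession | Pet | Color | Team | Drink
-----------------------------------------------
  1   | doctor | dog | yellow | Beta | juice
  2   | engineer | fish | green | Delta | tea
  3   | lawyer | cat | red | Epsilon | coffee
  4   | teacher | horse | blue | Gamma | water
  5   | artist | bird | white | Alpha | milk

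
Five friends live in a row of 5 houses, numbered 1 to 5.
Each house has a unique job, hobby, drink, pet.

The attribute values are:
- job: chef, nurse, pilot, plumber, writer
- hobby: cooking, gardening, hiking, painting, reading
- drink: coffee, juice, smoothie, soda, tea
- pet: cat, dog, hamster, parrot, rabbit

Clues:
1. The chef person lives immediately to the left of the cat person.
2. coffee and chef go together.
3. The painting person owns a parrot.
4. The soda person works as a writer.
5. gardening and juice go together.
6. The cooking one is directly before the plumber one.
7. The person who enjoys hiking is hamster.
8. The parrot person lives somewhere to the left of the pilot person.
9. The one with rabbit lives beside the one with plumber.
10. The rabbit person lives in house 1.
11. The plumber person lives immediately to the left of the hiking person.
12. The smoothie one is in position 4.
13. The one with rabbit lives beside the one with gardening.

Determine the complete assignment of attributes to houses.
Solution:

House | Job | Hobby | Drink | Pet
---------------------------------
  1   | chef | cooking | coffee | rabbit
  2   | plumber | gardening | juice | cat
  3   | writer | hiking | soda | hamster
  4   | nurse | painting | smoothie | parrot
  5   | pilot | reading | tea | dog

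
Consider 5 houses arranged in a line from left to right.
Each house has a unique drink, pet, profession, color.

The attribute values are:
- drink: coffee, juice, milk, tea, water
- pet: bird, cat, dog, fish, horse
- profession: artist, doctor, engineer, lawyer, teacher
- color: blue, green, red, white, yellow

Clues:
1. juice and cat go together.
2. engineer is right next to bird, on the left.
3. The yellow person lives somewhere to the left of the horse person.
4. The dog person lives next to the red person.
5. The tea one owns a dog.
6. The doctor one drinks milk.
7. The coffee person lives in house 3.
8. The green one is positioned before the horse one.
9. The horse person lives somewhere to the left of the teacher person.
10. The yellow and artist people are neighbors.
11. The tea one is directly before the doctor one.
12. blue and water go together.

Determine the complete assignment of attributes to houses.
Solution:

House | Drink | Pet | Profession | Color
----------------------------------------
  1   | tea | dog | engineer | green
  2   | milk | bird | doctor | red
  3   | coffee | fish | lawyer | yellow
  4   | water | horse | artist | blue
  5   | juice | cat | teacher | white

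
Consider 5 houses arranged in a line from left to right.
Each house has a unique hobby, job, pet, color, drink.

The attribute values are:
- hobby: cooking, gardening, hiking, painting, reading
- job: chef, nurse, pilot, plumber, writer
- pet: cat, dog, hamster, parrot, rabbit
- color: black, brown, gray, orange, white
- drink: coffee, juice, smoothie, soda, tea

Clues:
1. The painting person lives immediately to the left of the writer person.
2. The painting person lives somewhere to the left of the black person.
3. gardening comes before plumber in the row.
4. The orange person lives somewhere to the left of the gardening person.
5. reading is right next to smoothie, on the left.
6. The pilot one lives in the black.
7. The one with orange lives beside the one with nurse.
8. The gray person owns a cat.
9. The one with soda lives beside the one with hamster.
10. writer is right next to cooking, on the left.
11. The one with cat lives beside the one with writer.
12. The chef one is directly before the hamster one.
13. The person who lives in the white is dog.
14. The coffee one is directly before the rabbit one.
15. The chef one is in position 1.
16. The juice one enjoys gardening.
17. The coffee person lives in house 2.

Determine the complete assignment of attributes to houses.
Solution:

House | Hobby | Job | Pet | Color | Drink
-----------------------------------------
  1   | painting | chef | cat | gray | soda
  2   | reading | writer | hamster | orange | coffee
  3   | cooking | nurse | rabbit | brown | smoothie
  4   | gardening | pilot | parrot | black | juice
  5   | hiking | plumber | dog | white | tea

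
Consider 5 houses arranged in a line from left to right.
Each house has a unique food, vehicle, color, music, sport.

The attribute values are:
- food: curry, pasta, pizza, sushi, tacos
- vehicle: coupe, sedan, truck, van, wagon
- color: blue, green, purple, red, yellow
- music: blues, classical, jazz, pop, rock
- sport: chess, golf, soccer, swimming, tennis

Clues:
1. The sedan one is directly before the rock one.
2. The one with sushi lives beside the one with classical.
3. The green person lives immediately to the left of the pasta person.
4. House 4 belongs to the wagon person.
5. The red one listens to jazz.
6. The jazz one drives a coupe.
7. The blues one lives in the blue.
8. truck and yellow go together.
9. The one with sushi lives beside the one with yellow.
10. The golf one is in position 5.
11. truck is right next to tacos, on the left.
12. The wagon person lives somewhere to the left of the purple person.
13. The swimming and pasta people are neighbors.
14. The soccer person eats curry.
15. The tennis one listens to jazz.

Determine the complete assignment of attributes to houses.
Solution:

House | Food | Vehicle | Color | Music | Sport
----------------------------------------------
  1   | sushi | coupe | red | jazz | tennis
  2   | curry | truck | yellow | classical | soccer
  3   | tacos | sedan | blue | blues | chess
  4   | pizza | wagon | green | rock | swimming
  5   | pasta | van | purple | pop | golf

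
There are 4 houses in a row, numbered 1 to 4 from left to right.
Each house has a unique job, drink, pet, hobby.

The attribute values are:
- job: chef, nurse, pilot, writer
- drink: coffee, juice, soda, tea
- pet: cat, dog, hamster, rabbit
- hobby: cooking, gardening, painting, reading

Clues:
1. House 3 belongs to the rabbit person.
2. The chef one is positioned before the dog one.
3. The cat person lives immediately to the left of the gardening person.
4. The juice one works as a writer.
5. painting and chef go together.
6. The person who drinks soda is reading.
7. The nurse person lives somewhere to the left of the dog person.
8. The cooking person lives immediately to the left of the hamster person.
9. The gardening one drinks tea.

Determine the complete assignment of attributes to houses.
Solution:

House | Job | Drink | Pet | Hobby
---------------------------------
  1   | writer | juice | cat | cooking
  2   | nurse | tea | hamster | gardening
  3   | chef | coffee | rabbit | painting
  4   | pilot | soda | dog | reading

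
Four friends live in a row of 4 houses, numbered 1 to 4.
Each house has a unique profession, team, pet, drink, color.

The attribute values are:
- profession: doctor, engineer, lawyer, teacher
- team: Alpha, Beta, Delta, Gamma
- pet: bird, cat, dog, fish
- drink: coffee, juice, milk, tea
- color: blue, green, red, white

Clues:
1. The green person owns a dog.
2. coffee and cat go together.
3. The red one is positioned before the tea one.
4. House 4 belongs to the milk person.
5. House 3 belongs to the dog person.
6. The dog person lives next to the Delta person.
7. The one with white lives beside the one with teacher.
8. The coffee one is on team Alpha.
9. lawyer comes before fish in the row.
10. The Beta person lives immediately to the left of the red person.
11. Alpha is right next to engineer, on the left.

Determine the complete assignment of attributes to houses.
Solution:

House | Profession | Team | Pet | Drink | Color
-----------------------------------------------
  1   | lawyer | Beta | bird | juice | white
  2   | teacher | Alpha | cat | coffee | red
  3   | engineer | Gamma | dog | tea | green
  4   | doctor | Delta | fish | milk | blue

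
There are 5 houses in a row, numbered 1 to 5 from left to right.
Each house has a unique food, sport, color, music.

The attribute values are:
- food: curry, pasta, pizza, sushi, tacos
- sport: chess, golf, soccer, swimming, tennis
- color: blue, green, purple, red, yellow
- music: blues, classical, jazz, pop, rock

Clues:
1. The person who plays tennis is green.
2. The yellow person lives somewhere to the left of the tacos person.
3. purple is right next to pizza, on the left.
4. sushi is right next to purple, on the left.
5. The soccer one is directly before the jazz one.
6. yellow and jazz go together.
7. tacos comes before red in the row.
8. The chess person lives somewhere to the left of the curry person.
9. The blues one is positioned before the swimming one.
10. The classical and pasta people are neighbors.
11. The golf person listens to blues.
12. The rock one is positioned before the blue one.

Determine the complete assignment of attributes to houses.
Solution:

House | Food | Sport | Color | Music
------------------------------------
  1   | sushi | tennis | green | classical
  2   | pasta | soccer | purple | rock
  3   | pizza | chess | yellow | jazz
  4   | tacos | golf | blue | blues
  5   | curry | swimming | red | pop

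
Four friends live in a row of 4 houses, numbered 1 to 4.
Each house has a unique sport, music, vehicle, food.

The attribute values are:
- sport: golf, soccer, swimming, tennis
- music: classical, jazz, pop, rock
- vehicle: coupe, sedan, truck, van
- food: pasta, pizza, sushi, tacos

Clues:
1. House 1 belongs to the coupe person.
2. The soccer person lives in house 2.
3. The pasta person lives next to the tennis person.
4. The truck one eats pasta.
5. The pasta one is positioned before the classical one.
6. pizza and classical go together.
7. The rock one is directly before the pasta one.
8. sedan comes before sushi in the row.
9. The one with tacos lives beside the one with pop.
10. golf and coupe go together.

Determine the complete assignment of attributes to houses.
Solution:

House | Sport | Music | Vehicle | Food
--------------------------------------
  1   | golf | rock | coupe | tacos
  2   | soccer | pop | truck | pasta
  3   | tennis | classical | sedan | pizza
  4   | swimming | jazz | van | sushi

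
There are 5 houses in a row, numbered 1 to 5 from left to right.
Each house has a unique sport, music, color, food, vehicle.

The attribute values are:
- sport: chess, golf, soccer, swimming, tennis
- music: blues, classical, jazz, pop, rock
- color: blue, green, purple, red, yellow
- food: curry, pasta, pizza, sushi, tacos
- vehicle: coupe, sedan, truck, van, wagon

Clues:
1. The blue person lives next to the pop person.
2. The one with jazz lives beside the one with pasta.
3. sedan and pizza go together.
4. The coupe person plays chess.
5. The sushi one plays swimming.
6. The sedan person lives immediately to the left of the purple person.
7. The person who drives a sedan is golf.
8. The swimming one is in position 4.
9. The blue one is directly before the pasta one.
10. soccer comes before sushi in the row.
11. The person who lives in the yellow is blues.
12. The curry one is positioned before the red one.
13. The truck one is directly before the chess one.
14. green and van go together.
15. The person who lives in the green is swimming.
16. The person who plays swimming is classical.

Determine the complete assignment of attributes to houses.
Solution:

House | Sport | Music | Color | Food | Vehicle
----------------------------------------------
  1   | golf | jazz | blue | pizza | sedan
  2   | soccer | pop | purple | pasta | truck
  3   | chess | blues | yellow | curry | coupe
  4   | swimming | classical | green | sushi | van
  5   | tennis | rock | red | tacos | wagon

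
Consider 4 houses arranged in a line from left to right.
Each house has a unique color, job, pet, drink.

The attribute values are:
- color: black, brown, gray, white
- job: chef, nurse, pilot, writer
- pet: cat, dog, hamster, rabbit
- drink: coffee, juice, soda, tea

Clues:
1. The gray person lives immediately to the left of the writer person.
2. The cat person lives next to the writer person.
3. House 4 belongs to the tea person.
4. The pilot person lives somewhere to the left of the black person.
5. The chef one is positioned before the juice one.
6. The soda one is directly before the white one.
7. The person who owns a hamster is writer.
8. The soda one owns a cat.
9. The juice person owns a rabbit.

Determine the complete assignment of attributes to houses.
Solution:

House | Color | Job | Pet | Drink
---------------------------------
  1   | gray | chef | cat | soda
  2   | white | writer | hamster | coffee
  3   | brown | pilot | rabbit | juice
  4   | black | nurse | dog | tea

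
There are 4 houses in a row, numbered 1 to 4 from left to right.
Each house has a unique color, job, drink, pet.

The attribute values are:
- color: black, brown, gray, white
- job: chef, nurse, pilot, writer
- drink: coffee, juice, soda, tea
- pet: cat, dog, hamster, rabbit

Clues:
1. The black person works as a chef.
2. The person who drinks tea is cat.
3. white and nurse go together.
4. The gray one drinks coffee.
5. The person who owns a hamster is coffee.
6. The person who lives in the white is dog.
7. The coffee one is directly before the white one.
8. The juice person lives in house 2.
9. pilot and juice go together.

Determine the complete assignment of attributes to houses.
Solution:

House | Color | Job | Drink | Pet
---------------------------------
  1   | black | chef | tea | cat
  2   | brown | pilot | juice | rabbit
  3   | gray | writer | coffee | hamster
  4   | white | nurse | soda | dog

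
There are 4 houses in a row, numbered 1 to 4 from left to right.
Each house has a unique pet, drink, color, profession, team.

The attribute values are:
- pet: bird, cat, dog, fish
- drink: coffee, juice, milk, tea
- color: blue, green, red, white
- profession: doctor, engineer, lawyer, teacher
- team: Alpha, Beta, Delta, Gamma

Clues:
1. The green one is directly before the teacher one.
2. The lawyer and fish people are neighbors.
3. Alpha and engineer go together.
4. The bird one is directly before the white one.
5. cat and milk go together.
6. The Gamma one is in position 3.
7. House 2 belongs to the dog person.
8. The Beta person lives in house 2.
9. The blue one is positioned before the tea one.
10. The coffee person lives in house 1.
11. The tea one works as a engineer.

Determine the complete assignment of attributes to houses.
Solution:

House | Pet | Drink | Color | Profession | Team
-----------------------------------------------
  1   | bird | coffee | green | doctor | Delta
  2   | dog | juice | white | teacher | Beta
  3   | cat | milk | blue | lawyer | Gamma
  4   | fish | tea | red | engineer | Alpha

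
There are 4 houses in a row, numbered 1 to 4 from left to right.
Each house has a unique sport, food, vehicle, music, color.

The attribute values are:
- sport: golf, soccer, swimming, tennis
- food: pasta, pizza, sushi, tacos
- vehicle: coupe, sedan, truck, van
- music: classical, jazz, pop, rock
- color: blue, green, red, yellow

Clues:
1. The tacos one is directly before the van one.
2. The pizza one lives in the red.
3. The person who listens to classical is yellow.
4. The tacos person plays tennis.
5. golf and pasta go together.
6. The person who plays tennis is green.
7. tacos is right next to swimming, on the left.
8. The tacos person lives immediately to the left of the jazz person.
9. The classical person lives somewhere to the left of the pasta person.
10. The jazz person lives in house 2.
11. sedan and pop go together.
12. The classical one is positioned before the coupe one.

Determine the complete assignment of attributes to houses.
Solution:

House | Sport | Food | Vehicle | Music | Color
----------------------------------------------
  1   | tennis | tacos | sedan | pop | green
  2   | swimming | pizza | van | jazz | red
  3   | soccer | sushi | truck | classical | yellow
  4   | golf | pasta | coupe | rock | blue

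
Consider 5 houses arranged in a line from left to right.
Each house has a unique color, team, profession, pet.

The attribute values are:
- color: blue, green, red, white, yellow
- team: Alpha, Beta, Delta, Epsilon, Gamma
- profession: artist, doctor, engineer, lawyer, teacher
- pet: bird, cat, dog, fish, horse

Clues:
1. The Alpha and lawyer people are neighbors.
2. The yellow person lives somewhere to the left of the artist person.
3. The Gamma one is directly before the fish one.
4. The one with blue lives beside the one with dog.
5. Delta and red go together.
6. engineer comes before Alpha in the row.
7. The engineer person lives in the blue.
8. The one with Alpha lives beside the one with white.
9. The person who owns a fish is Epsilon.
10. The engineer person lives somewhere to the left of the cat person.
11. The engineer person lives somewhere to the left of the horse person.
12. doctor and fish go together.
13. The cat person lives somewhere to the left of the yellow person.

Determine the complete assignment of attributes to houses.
Solution:

House | Color | Team | Profession | Pet
---------------------------------------
  1   | blue | Beta | engineer | bird
  2   | green | Alpha | teacher | dog
  3   | white | Gamma | lawyer | cat
  4   | yellow | Epsilon | doctor | fish
  5   | red | Delta | artist | horse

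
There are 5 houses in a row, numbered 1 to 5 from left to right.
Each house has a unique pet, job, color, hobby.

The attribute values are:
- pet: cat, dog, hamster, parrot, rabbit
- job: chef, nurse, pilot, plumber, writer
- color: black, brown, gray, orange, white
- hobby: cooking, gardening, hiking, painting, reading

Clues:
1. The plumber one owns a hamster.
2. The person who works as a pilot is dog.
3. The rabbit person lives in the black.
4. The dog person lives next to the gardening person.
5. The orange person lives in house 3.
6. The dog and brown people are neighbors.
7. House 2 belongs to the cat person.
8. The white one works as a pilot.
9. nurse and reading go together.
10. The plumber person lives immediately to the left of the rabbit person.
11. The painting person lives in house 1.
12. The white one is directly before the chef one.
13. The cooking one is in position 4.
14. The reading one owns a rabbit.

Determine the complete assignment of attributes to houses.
Solution:

House | Pet | Job | Color | Hobby
---------------------------------
  1   | dog | pilot | white | painting
  2   | cat | chef | brown | gardening
  3   | parrot | writer | orange | hiking
  4   | hamster | plumber | gray | cooking
  5   | rabbit | nurse | black | reading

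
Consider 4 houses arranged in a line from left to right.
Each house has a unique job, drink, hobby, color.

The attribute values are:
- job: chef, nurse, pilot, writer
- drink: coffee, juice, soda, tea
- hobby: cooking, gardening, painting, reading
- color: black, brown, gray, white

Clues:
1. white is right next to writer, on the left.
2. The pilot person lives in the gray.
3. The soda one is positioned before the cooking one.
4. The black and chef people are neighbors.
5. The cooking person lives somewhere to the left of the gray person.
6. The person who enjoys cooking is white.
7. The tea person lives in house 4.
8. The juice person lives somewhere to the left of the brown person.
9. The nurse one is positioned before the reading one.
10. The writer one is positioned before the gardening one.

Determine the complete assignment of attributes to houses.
Solution:

House | Job | Drink | Hobby | Color
-----------------------------------
  1   | nurse | soda | painting | black
  2   | chef | juice | cooking | white
  3   | writer | coffee | reading | brown
  4   | pilot | tea | gardening | gray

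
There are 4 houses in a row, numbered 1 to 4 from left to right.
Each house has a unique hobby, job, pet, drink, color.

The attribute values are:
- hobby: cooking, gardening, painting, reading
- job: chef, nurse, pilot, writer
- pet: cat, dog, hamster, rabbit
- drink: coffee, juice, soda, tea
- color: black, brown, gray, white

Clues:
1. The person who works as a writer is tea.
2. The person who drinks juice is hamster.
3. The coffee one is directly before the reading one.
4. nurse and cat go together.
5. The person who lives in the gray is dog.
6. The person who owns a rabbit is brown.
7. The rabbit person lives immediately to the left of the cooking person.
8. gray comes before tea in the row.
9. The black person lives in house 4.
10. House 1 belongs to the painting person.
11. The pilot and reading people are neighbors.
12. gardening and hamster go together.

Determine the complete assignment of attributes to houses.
Solution:

House | Hobby | Job | Pet | Drink | Color
-----------------------------------------
  1   | painting | pilot | dog | coffee | gray
  2   | reading | writer | rabbit | tea | brown
  3   | cooking | nurse | cat | soda | white
  4   | gardening | chef | hamster | juice | black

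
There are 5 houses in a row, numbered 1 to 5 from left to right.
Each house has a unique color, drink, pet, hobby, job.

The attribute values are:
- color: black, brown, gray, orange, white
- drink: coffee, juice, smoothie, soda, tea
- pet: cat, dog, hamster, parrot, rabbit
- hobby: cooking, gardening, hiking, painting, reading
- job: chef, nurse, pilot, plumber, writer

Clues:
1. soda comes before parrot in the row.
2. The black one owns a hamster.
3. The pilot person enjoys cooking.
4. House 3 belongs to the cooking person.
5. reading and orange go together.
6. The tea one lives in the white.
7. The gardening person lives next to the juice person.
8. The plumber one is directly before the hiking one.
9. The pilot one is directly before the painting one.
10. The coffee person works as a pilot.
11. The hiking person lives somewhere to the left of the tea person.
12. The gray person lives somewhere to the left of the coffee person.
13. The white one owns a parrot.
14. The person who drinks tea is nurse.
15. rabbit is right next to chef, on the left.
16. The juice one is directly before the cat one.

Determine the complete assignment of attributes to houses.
Solution:

House | Color | Drink | Pet | Hobby | Job
-----------------------------------------
  1   | gray | soda | rabbit | gardening | plumber
  2   | black | juice | hamster | hiking | chef
  3   | brown | coffee | cat | cooking | pilot
  4   | white | tea | parrot | painting | nurse
  5   | orange | smoothie | dog | reading | writer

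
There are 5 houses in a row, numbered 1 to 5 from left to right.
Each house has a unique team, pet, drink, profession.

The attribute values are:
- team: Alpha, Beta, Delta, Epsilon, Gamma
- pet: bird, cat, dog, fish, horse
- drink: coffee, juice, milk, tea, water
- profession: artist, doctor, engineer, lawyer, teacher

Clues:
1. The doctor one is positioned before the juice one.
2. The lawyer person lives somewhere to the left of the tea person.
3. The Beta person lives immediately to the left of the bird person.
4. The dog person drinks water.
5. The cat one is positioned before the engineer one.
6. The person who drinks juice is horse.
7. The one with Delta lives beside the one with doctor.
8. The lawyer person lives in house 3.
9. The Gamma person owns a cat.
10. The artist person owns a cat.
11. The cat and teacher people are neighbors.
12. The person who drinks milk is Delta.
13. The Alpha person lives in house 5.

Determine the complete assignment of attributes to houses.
Solution:

House | Team | Pet | Drink | Profession
---------------------------------------
  1   | Gamma | cat | coffee | artist
  2   | Beta | dog | water | teacher
  3   | Delta | bird | milk | lawyer
  4   | Epsilon | fish | tea | doctor
  5   | Alpha | horse | juice | engineer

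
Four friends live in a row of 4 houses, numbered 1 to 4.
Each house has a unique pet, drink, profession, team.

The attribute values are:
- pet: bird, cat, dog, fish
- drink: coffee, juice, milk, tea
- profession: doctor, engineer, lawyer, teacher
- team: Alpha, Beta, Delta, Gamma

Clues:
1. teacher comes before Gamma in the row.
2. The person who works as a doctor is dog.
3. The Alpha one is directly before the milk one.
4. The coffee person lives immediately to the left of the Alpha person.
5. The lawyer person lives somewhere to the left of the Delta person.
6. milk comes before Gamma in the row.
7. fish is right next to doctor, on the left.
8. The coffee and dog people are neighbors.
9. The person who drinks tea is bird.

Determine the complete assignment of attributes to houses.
Solution:

House | Pet | Drink | Profession | Team
---------------------------------------
  1   | fish | coffee | lawyer | Beta
  2   | dog | juice | doctor | Alpha
  3   | cat | milk | teacher | Delta
  4   | bird | tea | engineer | Gamma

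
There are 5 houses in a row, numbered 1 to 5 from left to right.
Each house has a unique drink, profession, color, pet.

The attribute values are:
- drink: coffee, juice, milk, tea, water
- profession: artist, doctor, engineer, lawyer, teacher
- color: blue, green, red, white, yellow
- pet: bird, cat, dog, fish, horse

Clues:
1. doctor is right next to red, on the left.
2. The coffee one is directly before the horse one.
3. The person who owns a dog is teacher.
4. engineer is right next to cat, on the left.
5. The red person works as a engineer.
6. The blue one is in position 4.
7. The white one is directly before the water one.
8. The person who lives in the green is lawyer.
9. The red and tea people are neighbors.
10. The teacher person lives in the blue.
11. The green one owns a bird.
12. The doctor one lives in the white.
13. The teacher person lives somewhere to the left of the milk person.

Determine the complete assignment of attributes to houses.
Solution:

House | Drink | Profession | Color | Pet
----------------------------------------
  1   | coffee | doctor | white | fish
  2   | water | engineer | red | horse
  3   | tea | artist | yellow | cat
  4   | juice | teacher | blue | dog
  5   | milk | lawyer | green | bird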